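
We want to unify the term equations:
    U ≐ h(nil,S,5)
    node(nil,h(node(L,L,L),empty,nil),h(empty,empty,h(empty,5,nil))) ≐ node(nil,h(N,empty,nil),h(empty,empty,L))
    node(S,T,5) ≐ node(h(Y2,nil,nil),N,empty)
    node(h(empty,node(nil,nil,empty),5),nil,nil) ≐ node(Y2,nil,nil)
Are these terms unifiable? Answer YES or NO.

NO

Bind U := h(nil,S,5); no other remaining equation mentions U.
Decompose node/3: nil ≐ nil,  h(node(L,L,L),empty,nil) ≐ h(N,empty,nil),  h(empty,empty,h(empty,5,nil)) ≐ h(empty,empty,L).
Delete trivial equation nil ≐ nil.
Decompose h/3: node(L,L,L) ≐ N,  empty ≐ empty,  nil ≐ nil.
Bind N := node(L,L,L); substituting into the one remaining equation that mentions N gives: node(S,T,5) ≐ node(h(Y2,nil,nil),node(L,L,L),empty).
Delete trivial equation empty ≐ empty.
Delete trivial equation nil ≐ nil.
Decompose h/3: empty ≐ empty,  empty ≐ empty,  h(empty,5,nil) ≐ L.
Delete trivial equation empty ≐ empty.
Delete trivial equation empty ≐ empty.
Bind L := h(empty,5,nil); substituting into the one remaining equation that mentions L gives: node(S,T,5) ≐ node(h(Y2,nil,nil),node(h(empty,5,nil),h(empty,5,nil),h(empty,5,nil)),empty). Substituting into the earlier binding gives N := node(h(empty,5,nil),h(empty,5,nil),h(empty,5,nil)).
Decompose node/3: S ≐ h(Y2,nil,nil),  T ≐ node(h(empty,5,nil),h(empty,5,nil),h(empty,5,nil)),  5 ≐ empty.
Bind S := h(Y2,nil,nil); no other remaining equation mentions S. Substituting into the earlier binding gives U := h(nil,h(Y2,nil,nil),5).
Bind T := node(h(empty,5,nil),h(empty,5,nil),h(empty,5,nil)); no other remaining equation mentions T.
Clash: constants 5 and empty differ; no unifier exists.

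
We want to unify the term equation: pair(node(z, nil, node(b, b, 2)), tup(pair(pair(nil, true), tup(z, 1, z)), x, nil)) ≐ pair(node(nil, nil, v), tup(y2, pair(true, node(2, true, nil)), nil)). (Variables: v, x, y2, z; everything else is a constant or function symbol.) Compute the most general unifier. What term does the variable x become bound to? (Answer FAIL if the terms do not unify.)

Decompose pair/2: node(z, nil, node(b, b, 2)) ≐ node(nil, nil, v),  tup(pair(pair(nil, true), tup(z, 1, z)), x, nil) ≐ tup(y2, pair(true, node(2, true, nil)), nil).
Decompose node/3: z ≐ nil,  nil ≐ nil,  node(b, b, 2) ≐ v.
Bind z := nil; substituting into the one remaining equation that mentions z gives: tup(pair(pair(nil, true), tup(nil, 1, nil)), x, nil) ≐ tup(y2, pair(true, node(2, true, nil)), nil).
Delete trivial equation nil ≐ nil.
Bind v := node(b, b, 2); no other remaining equation mentions v.
Decompose tup/3: pair(pair(nil, true), tup(nil, 1, nil)) ≐ y2,  x ≐ pair(true, node(2, true, nil)),  nil ≐ nil.
Bind y2 := pair(pair(nil, true), tup(nil, 1, nil)); no other remaining equation mentions y2.
Bind x := pair(true, node(2, true, nil)); no other remaining equation mentions x.
Delete trivial equation nil ≐ nil.
MGU = { z ↦ nil, v ↦ node(b, b, 2), y2 ↦ pair(pair(nil, true), tup(nil, 1, nil)), x ↦ pair(true, node(2, true, nil)) }, so x ↦ pair(true, node(2, true, nil)).

pair(true, node(2, true, nil))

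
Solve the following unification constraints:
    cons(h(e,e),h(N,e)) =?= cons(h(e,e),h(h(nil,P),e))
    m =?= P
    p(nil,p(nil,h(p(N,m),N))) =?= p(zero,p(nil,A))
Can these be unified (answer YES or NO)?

Decompose cons/2: h(e,e) =?= h(e,e),  h(N,e) =?= h(h(nil,P),e).
Delete trivial equation h(e,e) =?= h(e,e).
Decompose h/2: N =?= h(nil,P),  e =?= e.
Bind N := h(nil,P); substituting into the one remaining equation that mentions N gives: p(nil,p(nil,h(p(h(nil,P),m),h(nil,P)))) =?= p(zero,p(nil,A)).
Delete trivial equation e =?= e.
Bind P := m; substituting into the remaining equation gives: p(nil,p(nil,h(p(h(nil,m),m),h(nil,m)))) =?= p(zero,p(nil,A)). Substituting into the earlier binding gives N := h(nil,m).
Decompose p/2: nil =?= zero,  p(nil,h(p(h(nil,m),m),h(nil,m))) =?= p(nil,A).
Clash: constants nil and zero differ; no unifier exists.

NO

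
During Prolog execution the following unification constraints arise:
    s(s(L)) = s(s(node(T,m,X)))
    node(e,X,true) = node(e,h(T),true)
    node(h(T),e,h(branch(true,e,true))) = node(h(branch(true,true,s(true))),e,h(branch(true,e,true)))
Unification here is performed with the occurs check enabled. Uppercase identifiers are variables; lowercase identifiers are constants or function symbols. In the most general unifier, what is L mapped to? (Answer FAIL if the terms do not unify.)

Decompose s/1: s(L) = s(node(T,m,X)).
Decompose s/1: L = node(T,m,X).
Bind L := node(T,m,X); no other remaining equation mentions L.
Decompose node/3: e = e,  X = h(T),  true = true.
Delete trivial equation e = e.
Bind X := h(T); no other remaining equation mentions X. Substituting into the earlier binding gives L := node(T,m,h(T)).
Delete trivial equation true = true.
Decompose node/3: h(T) = h(branch(true,true,s(true))),  e = e,  h(branch(true,e,true)) = h(branch(true,e,true)).
Decompose h/1: T = branch(true,true,s(true)).
Bind T := branch(true,true,s(true)); no other remaining equation mentions T. Substituting into the earlier bindings gives L := node(branch(true,true,s(true)),m,h(branch(true,true,s(true)))), X := h(branch(true,true,s(true))).
Delete trivial equation e = e.
Delete trivial equation h(branch(true,e,true)) = h(branch(true,e,true)).
MGU = { L -> node(branch(true,true,s(true)),m,h(branch(true,true,s(true)))), X -> h(branch(true,true,s(true))), T -> branch(true,true,s(true)) }, so L -> node(branch(true,true,s(true)),m,h(branch(true,true,s(true)))).

node(branch(true,true,s(true)),m,h(branch(true,true,s(true))))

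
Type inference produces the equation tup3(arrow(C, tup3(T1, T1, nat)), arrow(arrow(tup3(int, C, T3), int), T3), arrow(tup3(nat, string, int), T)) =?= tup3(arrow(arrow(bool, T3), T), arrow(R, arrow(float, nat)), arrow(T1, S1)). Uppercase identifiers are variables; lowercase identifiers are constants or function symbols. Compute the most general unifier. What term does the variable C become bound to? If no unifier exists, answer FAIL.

arrow(bool, arrow(float, nat))

Decompose tup3/3: arrow(C, tup3(T1, T1, nat)) =?= arrow(arrow(bool, T3), T),  arrow(arrow(tup3(int, C, T3), int), T3) =?= arrow(R, arrow(float, nat)),  arrow(tup3(nat, string, int), T) =?= arrow(T1, S1).
Decompose arrow/2: C =?= arrow(bool, T3),  tup3(T1, T1, nat) =?= T.
Bind C := arrow(bool, T3); substituting into the one remaining equation that mentions C gives: arrow(arrow(tup3(int, arrow(bool, T3), T3), int), T3) =?= arrow(R, arrow(float, nat)).
Bind T := tup3(T1, T1, nat); substituting into the one remaining equation that mentions T gives: arrow(tup3(nat, string, int), tup3(T1, T1, nat)) =?= arrow(T1, S1).
Decompose arrow/2: arrow(tup3(int, arrow(bool, T3), T3), int) =?= R,  T3 =?= arrow(float, nat).
Bind R := arrow(tup3(int, arrow(bool, T3), T3), int); no other remaining equation mentions R.
Bind T3 := arrow(float, nat); no other remaining equation mentions T3. Substituting into the earlier bindings gives C := arrow(bool, arrow(float, nat)), R := arrow(tup3(int, arrow(bool, arrow(float, nat)), arrow(float, nat)), int).
Decompose arrow/2: tup3(nat, string, int) =?= T1,  tup3(T1, T1, nat) =?= S1.
Bind T1 := tup3(nat, string, int); substituting into the remaining equation gives: tup3(tup3(nat, string, int), tup3(nat, string, int), nat) =?= S1. Substituting into the earlier binding gives T := tup3(tup3(nat, string, int), tup3(nat, string, int), nat).
Bind S1 := tup3(tup3(nat, string, int), tup3(nat, string, int), nat).
MGU = { C ↦ arrow(bool, arrow(float, nat)), T ↦ tup3(tup3(nat, string, int), tup3(nat, string, int), nat), R ↦ arrow(tup3(int, arrow(bool, arrow(float, nat)), arrow(float, nat)), int), T3 ↦ arrow(float, nat), T1 ↦ tup3(nat, string, int), S1 ↦ tup3(tup3(nat, string, int), tup3(nat, string, int), nat) }, so C ↦ arrow(bool, arrow(float, nat)).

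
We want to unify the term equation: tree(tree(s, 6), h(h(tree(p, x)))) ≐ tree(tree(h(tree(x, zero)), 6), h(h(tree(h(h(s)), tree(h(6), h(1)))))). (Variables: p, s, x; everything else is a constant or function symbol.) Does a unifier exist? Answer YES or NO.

YES

Decompose tree/2: tree(s, 6) ≐ tree(h(tree(x, zero)), 6),  h(h(tree(p, x))) ≐ h(h(tree(h(h(s)), tree(h(6), h(1))))).
Decompose tree/2: s ≐ h(tree(x, zero)),  6 ≐ 6.
Bind s := h(tree(x, zero)); substituting into the one remaining equation that mentions s gives: h(h(tree(p, x))) ≐ h(h(tree(h(h(h(tree(x, zero)))), tree(h(6), h(1))))).
Delete trivial equation 6 ≐ 6.
Decompose h/1: h(tree(p, x)) ≐ h(tree(h(h(h(tree(x, zero)))), tree(h(6), h(1)))).
Decompose h/1: tree(p, x) ≐ tree(h(h(h(tree(x, zero)))), tree(h(6), h(1))).
Decompose tree/2: p ≐ h(h(h(tree(x, zero)))),  x ≐ tree(h(6), h(1)).
Bind p := h(h(h(tree(x, zero)))); no other remaining equation mentions p.
Bind x := tree(h(6), h(1)). Substituting into the earlier bindings gives s := h(tree(tree(h(6), h(1)), zero)), p := h(h(h(tree(tree(h(6), h(1)), zero)))).
No equations remain and no clash or occurs-check failure arose, so a unifier exists.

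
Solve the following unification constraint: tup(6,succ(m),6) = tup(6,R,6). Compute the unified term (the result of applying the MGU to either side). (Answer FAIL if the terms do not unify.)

Decompose tup/3: 6 = 6,  succ(m) = R,  6 = 6.
Delete trivial equation 6 = 6.
Bind R := succ(m); no other remaining equation mentions R.
Delete trivial equation 6 = 6.
Applying the MGU to either side gives tup(6,succ(m),6).

tup(6,succ(m),6)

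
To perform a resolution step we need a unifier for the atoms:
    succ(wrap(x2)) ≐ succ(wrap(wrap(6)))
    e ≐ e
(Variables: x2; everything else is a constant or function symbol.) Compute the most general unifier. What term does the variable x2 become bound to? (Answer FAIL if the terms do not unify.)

wrap(6)

Decompose succ/1: wrap(x2) ≐ wrap(wrap(6)).
Decompose wrap/1: x2 ≐ wrap(6).
Bind x2 := wrap(6); no other remaining equation mentions x2.
Delete trivial equation e ≐ e.
MGU = { x2 := wrap(6) }, so x2 := wrap(6).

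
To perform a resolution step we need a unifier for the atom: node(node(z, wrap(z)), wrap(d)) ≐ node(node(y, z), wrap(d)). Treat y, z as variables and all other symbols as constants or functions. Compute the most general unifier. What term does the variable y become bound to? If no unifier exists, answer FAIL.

Decompose node/2: node(z, wrap(z)) ≐ node(y, z),  wrap(d) ≐ wrap(d).
Decompose node/2: z ≐ y,  wrap(z) ≐ z.
Bind z := y; substituting into the one remaining equation that mentions z gives: wrap(y) ≐ y.
Occurs check fails: y occurs in wrap(y); the equation y ≐ wrap(y) has no finite solution.

FAIL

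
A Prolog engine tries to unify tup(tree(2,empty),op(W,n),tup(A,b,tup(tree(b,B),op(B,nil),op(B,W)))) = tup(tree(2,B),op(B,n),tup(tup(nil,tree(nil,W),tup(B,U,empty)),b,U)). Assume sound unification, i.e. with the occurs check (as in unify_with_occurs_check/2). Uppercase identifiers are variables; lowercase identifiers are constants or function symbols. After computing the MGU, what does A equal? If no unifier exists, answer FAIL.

tup(nil,tree(nil,empty),tup(empty,tup(tree(b,empty),op(empty,nil),op(empty,empty)),empty))

Decompose tup/3: tree(2,empty) = tree(2,B),  op(W,n) = op(B,n),  tup(A,b,tup(tree(b,B),op(B,nil),op(B,W))) = tup(tup(nil,tree(nil,W),tup(B,U,empty)),b,U).
Decompose tree/2: 2 = 2,  empty = B.
Delete trivial equation 2 = 2.
Bind B := empty; substituting into the remaining equations gives: op(W,n) = op(empty,n),  tup(A,b,tup(tree(b,empty),op(empty,nil),op(empty,W))) = tup(tup(nil,tree(nil,W),tup(empty,U,empty)),b,U).
Decompose op/2: W = empty,  n = n.
Bind W := empty; substituting into the one remaining equation that mentions W gives: tup(A,b,tup(tree(b,empty),op(empty,nil),op(empty,empty))) = tup(tup(nil,tree(nil,empty),tup(empty,U,empty)),b,U).
Delete trivial equation n = n.
Decompose tup/3: A = tup(nil,tree(nil,empty),tup(empty,U,empty)),  b = b,  tup(tree(b,empty),op(empty,nil),op(empty,empty)) = U.
Bind A := tup(nil,tree(nil,empty),tup(empty,U,empty)); no other remaining equation mentions A.
Delete trivial equation b = b.
Bind U := tup(tree(b,empty),op(empty,nil),op(empty,empty)). Substituting into the earlier binding gives A := tup(nil,tree(nil,empty),tup(empty,tup(tree(b,empty),op(empty,nil),op(empty,empty)),empty)).
MGU = { B = empty, W = empty, A = tup(nil,tree(nil,empty),tup(empty,tup(tree(b,empty),op(empty,nil),op(empty,empty)),empty)), U = tup(tree(b,empty),op(empty,nil),op(empty,empty)) }, so A = tup(nil,tree(nil,empty),tup(empty,tup(tree(b,empty),op(empty,nil),op(empty,empty)),empty)).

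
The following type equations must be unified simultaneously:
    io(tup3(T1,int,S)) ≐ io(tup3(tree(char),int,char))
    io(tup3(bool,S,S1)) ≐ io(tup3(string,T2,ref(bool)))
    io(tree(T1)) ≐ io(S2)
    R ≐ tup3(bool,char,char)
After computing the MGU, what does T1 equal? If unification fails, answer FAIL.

Decompose io/1: tup3(T1,int,S) ≐ tup3(tree(char),int,char).
Decompose tup3/3: T1 ≐ tree(char),  int ≐ int,  S ≐ char.
Bind T1 := tree(char); substituting into the one remaining equation that mentions T1 gives: io(tree(tree(char))) ≐ io(S2).
Delete trivial equation int ≐ int.
Bind S := char; substituting into the one remaining equation that mentions S gives: io(tup3(bool,char,S1)) ≐ io(tup3(string,T2,ref(bool))).
Decompose io/1: tup3(bool,char,S1) ≐ tup3(string,T2,ref(bool)).
Decompose tup3/3: bool ≐ string,  char ≐ T2,  S1 ≐ ref(bool).
Clash: constants bool and string differ; no unifier exists.

FAIL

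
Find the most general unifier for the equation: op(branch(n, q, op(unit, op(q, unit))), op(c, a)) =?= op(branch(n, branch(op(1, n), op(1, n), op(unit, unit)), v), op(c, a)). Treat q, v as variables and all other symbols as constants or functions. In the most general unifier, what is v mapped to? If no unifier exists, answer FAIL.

Decompose op/2: branch(n, q, op(unit, op(q, unit))) =?= branch(n, branch(op(1, n), op(1, n), op(unit, unit)), v),  op(c, a) =?= op(c, a).
Decompose branch/3: n =?= n,  q =?= branch(op(1, n), op(1, n), op(unit, unit)),  op(unit, op(q, unit)) =?= v.
Delete trivial equation n =?= n.
Bind q := branch(op(1, n), op(1, n), op(unit, unit)); substituting into the one remaining equation that mentions q gives: op(unit, op(branch(op(1, n), op(1, n), op(unit, unit)), unit)) =?= v.
Bind v := op(unit, op(branch(op(1, n), op(1, n), op(unit, unit)), unit)); no other remaining equation mentions v.
Delete trivial equation op(c, a) =?= op(c, a).
MGU = { q ↦ branch(op(1, n), op(1, n), op(unit, unit)), v ↦ op(unit, op(branch(op(1, n), op(1, n), op(unit, unit)), unit)) }, so v ↦ op(unit, op(branch(op(1, n), op(1, n), op(unit, unit)), unit)).

op(unit, op(branch(op(1, n), op(1, n), op(unit, unit)), unit))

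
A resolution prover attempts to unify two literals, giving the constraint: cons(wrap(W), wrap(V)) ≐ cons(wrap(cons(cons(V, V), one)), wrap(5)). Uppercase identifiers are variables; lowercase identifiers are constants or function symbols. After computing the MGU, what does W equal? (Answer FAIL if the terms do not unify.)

Decompose cons/2: wrap(W) ≐ wrap(cons(cons(V, V), one)),  wrap(V) ≐ wrap(5).
Decompose wrap/1: W ≐ cons(cons(V, V), one).
Bind W := cons(cons(V, V), one); no other remaining equation mentions W.
Decompose wrap/1: V ≐ 5.
Bind V := 5. Substituting into the earlier binding gives W := cons(cons(5, 5), one).
MGU = { W := cons(cons(5, 5), one), V := 5 }, so W := cons(cons(5, 5), one).

cons(cons(5, 5), one)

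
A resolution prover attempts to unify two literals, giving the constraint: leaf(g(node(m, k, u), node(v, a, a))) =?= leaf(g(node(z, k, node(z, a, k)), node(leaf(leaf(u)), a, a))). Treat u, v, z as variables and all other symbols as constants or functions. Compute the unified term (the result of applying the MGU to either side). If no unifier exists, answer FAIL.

leaf(g(node(m, k, node(m, a, k)), node(leaf(leaf(node(m, a, k))), a, a)))

Decompose leaf/1: g(node(m, k, u), node(v, a, a)) =?= g(node(z, k, node(z, a, k)), node(leaf(leaf(u)), a, a)).
Decompose g/2: node(m, k, u) =?= node(z, k, node(z, a, k)),  node(v, a, a) =?= node(leaf(leaf(u)), a, a).
Decompose node/3: m =?= z,  k =?= k,  u =?= node(z, a, k).
Bind z := m; substituting into the one remaining equation that mentions z gives: u =?= node(m, a, k).
Delete trivial equation k =?= k.
Bind u := node(m, a, k); substituting into the remaining equation gives: node(v, a, a) =?= node(leaf(leaf(node(m, a, k))), a, a).
Decompose node/3: v =?= leaf(leaf(node(m, a, k))),  a =?= a,  a =?= a.
Bind v := leaf(leaf(node(m, a, k))); no other remaining equation mentions v.
Delete trivial equation a =?= a.
Delete trivial equation a =?= a.
Applying the MGU to either side gives leaf(g(node(m, k, node(m, a, k)), node(leaf(leaf(node(m, a, k))), a, a))).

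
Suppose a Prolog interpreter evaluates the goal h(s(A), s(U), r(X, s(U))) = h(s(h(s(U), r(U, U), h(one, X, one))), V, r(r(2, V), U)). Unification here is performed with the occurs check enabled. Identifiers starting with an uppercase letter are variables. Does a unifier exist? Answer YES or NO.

NO

Decompose h/3: s(A) = s(h(s(U), r(U, U), h(one, X, one))),  s(U) = V,  r(X, s(U)) = r(r(2, V), U).
Decompose s/1: A = h(s(U), r(U, U), h(one, X, one)).
Bind A := h(s(U), r(U, U), h(one, X, one)); no other remaining equation mentions A.
Bind V := s(U); substituting into the remaining equation gives: r(X, s(U)) = r(r(2, s(U)), U).
Decompose r/2: X = r(2, s(U)),  s(U) = U.
Bind X := r(2, s(U)); no other remaining equation mentions X. Substituting into the earlier binding gives A := h(s(U), r(U, U), h(one, r(2, s(U)), one)).
Occurs check fails: U occurs in s(U); the equation U = s(U) has no finite solution.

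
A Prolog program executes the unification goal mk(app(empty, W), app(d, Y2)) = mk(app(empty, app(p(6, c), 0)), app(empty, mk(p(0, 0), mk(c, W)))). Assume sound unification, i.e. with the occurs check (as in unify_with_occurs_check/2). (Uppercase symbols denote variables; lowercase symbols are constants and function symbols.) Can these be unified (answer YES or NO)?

Decompose mk/2: app(empty, W) = app(empty, app(p(6, c), 0)),  app(d, Y2) = app(empty, mk(p(0, 0), mk(c, W))).
Decompose app/2: empty = empty,  W = app(p(6, c), 0).
Delete trivial equation empty = empty.
Bind W := app(p(6, c), 0); substituting into the remaining equation gives: app(d, Y2) = app(empty, mk(p(0, 0), mk(c, app(p(6, c), 0)))).
Decompose app/2: d = empty,  Y2 = mk(p(0, 0), mk(c, app(p(6, c), 0))).
Clash: constants d and empty differ; no unifier exists.

NO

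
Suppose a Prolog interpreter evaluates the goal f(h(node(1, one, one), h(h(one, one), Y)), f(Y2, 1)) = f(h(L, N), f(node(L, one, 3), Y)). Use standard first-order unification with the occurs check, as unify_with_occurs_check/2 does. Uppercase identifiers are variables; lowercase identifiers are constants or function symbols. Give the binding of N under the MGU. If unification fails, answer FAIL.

h(h(one, one), 1)

Decompose f/2: h(node(1, one, one), h(h(one, one), Y)) = h(L, N),  f(Y2, 1) = f(node(L, one, 3), Y).
Decompose h/2: node(1, one, one) = L,  h(h(one, one), Y) = N.
Bind L := node(1, one, one); substituting into the one remaining equation that mentions L gives: f(Y2, 1) = f(node(node(1, one, one), one, 3), Y).
Bind N := h(h(one, one), Y); no other remaining equation mentions N.
Decompose f/2: Y2 = node(node(1, one, one), one, 3),  1 = Y.
Bind Y2 := node(node(1, one, one), one, 3); no other remaining equation mentions Y2.
Bind Y := 1. Substituting into the earlier binding gives N := h(h(one, one), 1).
MGU = { L ↦ node(1, one, one), N ↦ h(h(one, one), 1), Y2 ↦ node(node(1, one, one), one, 3), Y ↦ 1 }, so N ↦ h(h(one, one), 1).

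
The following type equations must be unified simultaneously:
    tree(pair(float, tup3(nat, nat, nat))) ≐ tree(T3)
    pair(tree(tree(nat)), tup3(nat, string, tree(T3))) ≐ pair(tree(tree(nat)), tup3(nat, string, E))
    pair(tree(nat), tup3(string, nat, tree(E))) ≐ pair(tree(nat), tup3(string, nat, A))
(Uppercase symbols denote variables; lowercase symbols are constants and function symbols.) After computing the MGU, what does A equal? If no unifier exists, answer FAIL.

tree(tree(pair(float, tup3(nat, nat, nat))))

Decompose tree/1: pair(float, tup3(nat, nat, nat)) ≐ T3.
Bind T3 := pair(float, tup3(nat, nat, nat)); substituting into the one remaining equation that mentions T3 gives: pair(tree(tree(nat)), tup3(nat, string, tree(pair(float, tup3(nat, nat, nat))))) ≐ pair(tree(tree(nat)), tup3(nat, string, E)).
Decompose pair/2: tree(tree(nat)) ≐ tree(tree(nat)),  tup3(nat, string, tree(pair(float, tup3(nat, nat, nat)))) ≐ tup3(nat, string, E).
Delete trivial equation tree(tree(nat)) ≐ tree(tree(nat)).
Decompose tup3/3: nat ≐ nat,  string ≐ string,  tree(pair(float, tup3(nat, nat, nat))) ≐ E.
Delete trivial equation nat ≐ nat.
Delete trivial equation string ≐ string.
Bind E := tree(pair(float, tup3(nat, nat, nat))); substituting into the remaining equation gives: pair(tree(nat), tup3(string, nat, tree(tree(pair(float, tup3(nat, nat, nat)))))) ≐ pair(tree(nat), tup3(string, nat, A)).
Decompose pair/2: tree(nat) ≐ tree(nat),  tup3(string, nat, tree(tree(pair(float, tup3(nat, nat, nat))))) ≐ tup3(string, nat, A).
Delete trivial equation tree(nat) ≐ tree(nat).
Decompose tup3/3: string ≐ string,  nat ≐ nat,  tree(tree(pair(float, tup3(nat, nat, nat)))) ≐ A.
Delete trivial equation string ≐ string.
Delete trivial equation nat ≐ nat.
Bind A := tree(tree(pair(float, tup3(nat, nat, nat)))).
MGU = { T3 -> pair(float, tup3(nat, nat, nat)), E -> tree(pair(float, tup3(nat, nat, nat))), A -> tree(tree(pair(float, tup3(nat, nat, nat)))) }, so A -> tree(tree(pair(float, tup3(nat, nat, nat)))).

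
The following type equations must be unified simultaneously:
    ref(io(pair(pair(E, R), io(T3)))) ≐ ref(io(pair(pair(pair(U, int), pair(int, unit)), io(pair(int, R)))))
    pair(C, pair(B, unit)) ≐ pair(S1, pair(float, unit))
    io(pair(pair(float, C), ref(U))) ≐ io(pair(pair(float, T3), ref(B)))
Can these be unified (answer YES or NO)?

Decompose ref/1: io(pair(pair(E, R), io(T3))) ≐ io(pair(pair(pair(U, int), pair(int, unit)), io(pair(int, R)))).
Decompose io/1: pair(pair(E, R), io(T3)) ≐ pair(pair(pair(U, int), pair(int, unit)), io(pair(int, R))).
Decompose pair/2: pair(E, R) ≐ pair(pair(U, int), pair(int, unit)),  io(T3) ≐ io(pair(int, R)).
Decompose pair/2: E ≐ pair(U, int),  R ≐ pair(int, unit).
Bind E := pair(U, int); no other remaining equation mentions E.
Bind R := pair(int, unit); substituting into the one remaining equation that mentions R gives: io(T3) ≐ io(pair(int, pair(int, unit))).
Decompose io/1: T3 ≐ pair(int, pair(int, unit)).
Bind T3 := pair(int, pair(int, unit)); substituting into the one remaining equation that mentions T3 gives: io(pair(pair(float, C), ref(U))) ≐ io(pair(pair(float, pair(int, pair(int, unit))), ref(B))).
Decompose pair/2: C ≐ S1,  pair(B, unit) ≐ pair(float, unit).
Bind C := S1; substituting into the one remaining equation that mentions C gives: io(pair(pair(float, S1), ref(U))) ≐ io(pair(pair(float, pair(int, pair(int, unit))), ref(B))).
Decompose pair/2: B ≐ float,  unit ≐ unit.
Bind B := float; substituting into the one remaining equation that mentions B gives: io(pair(pair(float, S1), ref(U))) ≐ io(pair(pair(float, pair(int, pair(int, unit))), ref(float))).
Delete trivial equation unit ≐ unit.
Decompose io/1: pair(pair(float, S1), ref(U)) ≐ pair(pair(float, pair(int, pair(int, unit))), ref(float)).
Decompose pair/2: pair(float, S1) ≐ pair(float, pair(int, pair(int, unit))),  ref(U) ≐ ref(float).
Decompose pair/2: float ≐ float,  S1 ≐ pair(int, pair(int, unit)).
Delete trivial equation float ≐ float.
Bind S1 := pair(int, pair(int, unit)); no other remaining equation mentions S1. Substituting into the earlier binding gives C := pair(int, pair(int, unit)).
Decompose ref/1: U ≐ float.
Bind U := float. Substituting into the earlier binding gives E := pair(float, int).
No equations remain and no clash or occurs-check failure arose, so a unifier exists.

YES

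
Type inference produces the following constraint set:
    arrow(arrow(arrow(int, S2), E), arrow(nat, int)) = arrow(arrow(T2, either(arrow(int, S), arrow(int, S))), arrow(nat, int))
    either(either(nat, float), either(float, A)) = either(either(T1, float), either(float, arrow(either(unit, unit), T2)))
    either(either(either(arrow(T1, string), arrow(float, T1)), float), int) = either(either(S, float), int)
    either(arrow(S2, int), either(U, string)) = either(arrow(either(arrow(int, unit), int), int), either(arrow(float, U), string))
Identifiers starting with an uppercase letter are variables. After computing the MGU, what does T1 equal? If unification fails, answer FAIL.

Decompose arrow/2: arrow(arrow(int, S2), E) = arrow(T2, either(arrow(int, S), arrow(int, S))),  arrow(nat, int) = arrow(nat, int).
Decompose arrow/2: arrow(int, S2) = T2,  E = either(arrow(int, S), arrow(int, S)).
Bind T2 := arrow(int, S2); substituting into the one remaining equation that mentions T2 gives: either(either(nat, float), either(float, A)) = either(either(T1, float), either(float, arrow(either(unit, unit), arrow(int, S2)))).
Bind E := either(arrow(int, S), arrow(int, S)); no other remaining equation mentions E.
Delete trivial equation arrow(nat, int) = arrow(nat, int).
Decompose either/2: either(nat, float) = either(T1, float),  either(float, A) = either(float, arrow(either(unit, unit), arrow(int, S2))).
Decompose either/2: nat = T1,  float = float.
Bind T1 := nat; substituting into the one remaining equation that mentions T1 gives: either(either(either(arrow(nat, string), arrow(float, nat)), float), int) = either(either(S, float), int).
Delete trivial equation float = float.
Decompose either/2: float = float,  A = arrow(either(unit, unit), arrow(int, S2)).
Delete trivial equation float = float.
Bind A := arrow(either(unit, unit), arrow(int, S2)); no other remaining equation mentions A.
Decompose either/2: either(either(arrow(nat, string), arrow(float, nat)), float) = either(S, float),  int = int.
Decompose either/2: either(arrow(nat, string), arrow(float, nat)) = S,  float = float.
Bind S := either(arrow(nat, string), arrow(float, nat)); no other remaining equation mentions S. Substituting into the earlier binding gives E := either(arrow(int, either(arrow(nat, string), arrow(float, nat))), arrow(int, either(arrow(nat, string), arrow(float, nat)))).
Delete trivial equation float = float.
Delete trivial equation int = int.
Decompose either/2: arrow(S2, int) = arrow(either(arrow(int, unit), int), int),  either(U, string) = either(arrow(float, U), string).
Decompose arrow/2: S2 = either(arrow(int, unit), int),  int = int.
Bind S2 := either(arrow(int, unit), int); no other remaining equation mentions S2. Substituting into the earlier bindings gives T2 := arrow(int, either(arrow(int, unit), int)), A := arrow(either(unit, unit), arrow(int, either(arrow(int, unit), int))).
Delete trivial equation int = int.
Decompose either/2: U = arrow(float, U),  string = string.
Occurs check fails: U occurs in arrow(float, U); the equation U = arrow(float, U) has no finite solution.

FAIL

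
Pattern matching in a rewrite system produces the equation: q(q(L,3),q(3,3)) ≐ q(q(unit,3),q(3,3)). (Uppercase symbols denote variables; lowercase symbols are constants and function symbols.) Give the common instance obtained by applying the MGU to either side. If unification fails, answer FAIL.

Decompose q/2: q(L,3) ≐ q(unit,3),  q(3,3) ≐ q(3,3).
Decompose q/2: L ≐ unit,  3 ≐ 3.
Bind L := unit; no other remaining equation mentions L.
Delete trivial equation 3 ≐ 3.
Delete trivial equation q(3,3) ≐ q(3,3).
Applying the MGU to either side gives q(q(unit,3),q(3,3)).

q(q(unit,3),q(3,3))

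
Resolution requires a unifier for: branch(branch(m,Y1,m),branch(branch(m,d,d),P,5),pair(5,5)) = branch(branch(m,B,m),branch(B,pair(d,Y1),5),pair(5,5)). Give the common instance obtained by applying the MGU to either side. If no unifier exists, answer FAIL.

Decompose branch/3: branch(m,Y1,m) = branch(m,B,m),  branch(branch(m,d,d),P,5) = branch(B,pair(d,Y1),5),  pair(5,5) = pair(5,5).
Decompose branch/3: m = m,  Y1 = B,  m = m.
Delete trivial equation m = m.
Bind Y1 := B; substituting into the one remaining equation that mentions Y1 gives: branch(branch(m,d,d),P,5) = branch(B,pair(d,B),5).
Delete trivial equation m = m.
Decompose branch/3: branch(m,d,d) = B,  P = pair(d,B),  5 = 5.
Bind B := branch(m,d,d); substituting into the one remaining equation that mentions B gives: P = pair(d,branch(m,d,d)). Substituting into the earlier binding gives Y1 := branch(m,d,d).
Bind P := pair(d,branch(m,d,d)); no other remaining equation mentions P.
Delete trivial equation 5 = 5.
Delete trivial equation pair(5,5) = pair(5,5).
Applying the MGU to either side gives branch(branch(m,branch(m,d,d),m),branch(branch(m,d,d),pair(d,branch(m,d,d)),5),pair(5,5)).

branch(branch(m,branch(m,d,d),m),branch(branch(m,d,d),pair(d,branch(m,d,d)),5),pair(5,5))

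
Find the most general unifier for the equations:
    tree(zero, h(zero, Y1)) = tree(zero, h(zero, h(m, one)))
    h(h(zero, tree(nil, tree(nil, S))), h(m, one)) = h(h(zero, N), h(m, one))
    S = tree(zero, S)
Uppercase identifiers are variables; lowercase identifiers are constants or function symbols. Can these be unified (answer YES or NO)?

Decompose tree/2: zero = zero,  h(zero, Y1) = h(zero, h(m, one)).
Delete trivial equation zero = zero.
Decompose h/2: zero = zero,  Y1 = h(m, one).
Delete trivial equation zero = zero.
Bind Y1 := h(m, one); no other remaining equation mentions Y1.
Decompose h/2: h(zero, tree(nil, tree(nil, S))) = h(zero, N),  h(m, one) = h(m, one).
Decompose h/2: zero = zero,  tree(nil, tree(nil, S)) = N.
Delete trivial equation zero = zero.
Bind N := tree(nil, tree(nil, S)); no other remaining equation mentions N.
Delete trivial equation h(m, one) = h(m, one).
Occurs check fails: S occurs in tree(zero, S); the equation S = tree(zero, S) has no finite solution.

NO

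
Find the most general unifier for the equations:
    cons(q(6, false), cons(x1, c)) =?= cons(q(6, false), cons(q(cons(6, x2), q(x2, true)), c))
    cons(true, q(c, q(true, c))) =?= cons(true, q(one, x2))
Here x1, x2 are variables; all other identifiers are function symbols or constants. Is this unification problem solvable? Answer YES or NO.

NO

Decompose cons/2: q(6, false) =?= q(6, false),  cons(x1, c) =?= cons(q(cons(6, x2), q(x2, true)), c).
Delete trivial equation q(6, false) =?= q(6, false).
Decompose cons/2: x1 =?= q(cons(6, x2), q(x2, true)),  c =?= c.
Bind x1 := q(cons(6, x2), q(x2, true)); no other remaining equation mentions x1.
Delete trivial equation c =?= c.
Decompose cons/2: true =?= true,  q(c, q(true, c)) =?= q(one, x2).
Delete trivial equation true =?= true.
Decompose q/2: c =?= one,  q(true, c) =?= x2.
Clash: constants c and one differ; no unifier exists.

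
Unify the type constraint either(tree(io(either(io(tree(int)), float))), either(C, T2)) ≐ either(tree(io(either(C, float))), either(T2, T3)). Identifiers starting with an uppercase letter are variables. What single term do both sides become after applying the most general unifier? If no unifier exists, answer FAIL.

either(tree(io(either(io(tree(int)), float))), either(io(tree(int)), io(tree(int))))

Decompose either/2: tree(io(either(io(tree(int)), float))) ≐ tree(io(either(C, float))),  either(C, T2) ≐ either(T2, T3).
Decompose tree/1: io(either(io(tree(int)), float)) ≐ io(either(C, float)).
Decompose io/1: either(io(tree(int)), float) ≐ either(C, float).
Decompose either/2: io(tree(int)) ≐ C,  float ≐ float.
Bind C := io(tree(int)); substituting into the one remaining equation that mentions C gives: either(io(tree(int)), T2) ≐ either(T2, T3).
Delete trivial equation float ≐ float.
Decompose either/2: io(tree(int)) ≐ T2,  T2 ≐ T3.
Bind T2 := io(tree(int)); substituting into the remaining equation gives: io(tree(int)) ≐ T3.
Bind T3 := io(tree(int)).
Applying the MGU to either side gives either(tree(io(either(io(tree(int)), float))), either(io(tree(int)), io(tree(int)))).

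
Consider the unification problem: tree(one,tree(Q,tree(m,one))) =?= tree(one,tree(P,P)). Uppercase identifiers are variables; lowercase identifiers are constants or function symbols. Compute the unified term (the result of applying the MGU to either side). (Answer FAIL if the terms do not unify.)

tree(one,tree(tree(m,one),tree(m,one)))

Decompose tree/2: one =?= one,  tree(Q,tree(m,one)) =?= tree(P,P).
Delete trivial equation one =?= one.
Decompose tree/2: Q =?= P,  tree(m,one) =?= P.
Bind Q := P; no other remaining equation mentions Q.
Bind P := tree(m,one). Substituting into the earlier binding gives Q := tree(m,one).
Applying the MGU to either side gives tree(one,tree(tree(m,one),tree(m,one))).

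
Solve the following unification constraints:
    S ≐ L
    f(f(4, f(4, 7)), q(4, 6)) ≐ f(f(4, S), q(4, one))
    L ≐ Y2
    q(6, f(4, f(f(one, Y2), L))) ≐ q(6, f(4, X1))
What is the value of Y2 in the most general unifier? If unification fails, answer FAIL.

Bind S := L; substituting into the one remaining equation that mentions S gives: f(f(4, f(4, 7)), q(4, 6)) ≐ f(f(4, L), q(4, one)).
Decompose f/2: f(4, f(4, 7)) ≐ f(4, L),  q(4, 6) ≐ q(4, one).
Decompose f/2: 4 ≐ 4,  f(4, 7) ≐ L.
Delete trivial equation 4 ≐ 4.
Bind L := f(4, 7); substituting into the 2 remaining equations that mention L gives: f(4, 7) ≐ Y2,  q(6, f(4, f(f(one, Y2), f(4, 7)))) ≐ q(6, f(4, X1)). Substituting into the earlier binding gives S := f(4, 7).
Decompose q/2: 4 ≐ 4,  6 ≐ one.
Delete trivial equation 4 ≐ 4.
Clash: constants 6 and one differ; no unifier exists.

FAIL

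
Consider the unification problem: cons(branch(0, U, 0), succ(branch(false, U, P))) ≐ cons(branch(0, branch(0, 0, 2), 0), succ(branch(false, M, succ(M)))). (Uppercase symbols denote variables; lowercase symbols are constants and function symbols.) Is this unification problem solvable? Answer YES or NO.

YES

Decompose cons/2: branch(0, U, 0) ≐ branch(0, branch(0, 0, 2), 0),  succ(branch(false, U, P)) ≐ succ(branch(false, M, succ(M))).
Decompose branch/3: 0 ≐ 0,  U ≐ branch(0, 0, 2),  0 ≐ 0.
Delete trivial equation 0 ≐ 0.
Bind U := branch(0, 0, 2); substituting into the one remaining equation that mentions U gives: succ(branch(false, branch(0, 0, 2), P)) ≐ succ(branch(false, M, succ(M))).
Delete trivial equation 0 ≐ 0.
Decompose succ/1: branch(false, branch(0, 0, 2), P) ≐ branch(false, M, succ(M)).
Decompose branch/3: false ≐ false,  branch(0, 0, 2) ≐ M,  P ≐ succ(M).
Delete trivial equation false ≐ false.
Bind M := branch(0, 0, 2); substituting into the remaining equation gives: P ≐ succ(branch(0, 0, 2)).
Bind P := succ(branch(0, 0, 2)).
No equations remain and no clash or occurs-check failure arose, so a unifier exists.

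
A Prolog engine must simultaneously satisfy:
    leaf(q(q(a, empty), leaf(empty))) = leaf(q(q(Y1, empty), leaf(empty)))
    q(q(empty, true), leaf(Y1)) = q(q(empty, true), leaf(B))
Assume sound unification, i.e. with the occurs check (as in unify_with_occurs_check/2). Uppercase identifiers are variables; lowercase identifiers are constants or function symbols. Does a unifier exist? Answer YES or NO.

Decompose leaf/1: q(q(a, empty), leaf(empty)) = q(q(Y1, empty), leaf(empty)).
Decompose q/2: q(a, empty) = q(Y1, empty),  leaf(empty) = leaf(empty).
Decompose q/2: a = Y1,  empty = empty.
Bind Y1 := a; substituting into the one remaining equation that mentions Y1 gives: q(q(empty, true), leaf(a)) = q(q(empty, true), leaf(B)).
Delete trivial equation empty = empty.
Delete trivial equation leaf(empty) = leaf(empty).
Decompose q/2: q(empty, true) = q(empty, true),  leaf(a) = leaf(B).
Delete trivial equation q(empty, true) = q(empty, true).
Decompose leaf/1: a = B.
Bind B := a.
No equations remain and no clash or occurs-check failure arose, so a unifier exists.

YES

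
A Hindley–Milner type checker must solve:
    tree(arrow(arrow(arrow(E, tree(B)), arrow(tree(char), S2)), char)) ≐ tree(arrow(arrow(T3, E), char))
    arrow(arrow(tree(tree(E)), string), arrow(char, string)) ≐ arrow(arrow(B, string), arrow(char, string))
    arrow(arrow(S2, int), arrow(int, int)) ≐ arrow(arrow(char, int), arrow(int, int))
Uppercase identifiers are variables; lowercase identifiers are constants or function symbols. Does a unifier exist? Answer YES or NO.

YES

Decompose tree/1: arrow(arrow(arrow(E, tree(B)), arrow(tree(char), S2)), char) ≐ arrow(arrow(T3, E), char).
Decompose arrow/2: arrow(arrow(E, tree(B)), arrow(tree(char), S2)) ≐ arrow(T3, E),  char ≐ char.
Decompose arrow/2: arrow(E, tree(B)) ≐ T3,  arrow(tree(char), S2) ≐ E.
Bind T3 := arrow(E, tree(B)); no other remaining equation mentions T3.
Bind E := arrow(tree(char), S2); substituting into the one remaining equation that mentions E gives: arrow(arrow(tree(tree(arrow(tree(char), S2))), string), arrow(char, string)) ≐ arrow(arrow(B, string), arrow(char, string)). Substituting into the earlier binding gives T3 := arrow(arrow(tree(char), S2), tree(B)).
Delete trivial equation char ≐ char.
Decompose arrow/2: arrow(tree(tree(arrow(tree(char), S2))), string) ≐ arrow(B, string),  arrow(char, string) ≐ arrow(char, string).
Decompose arrow/2: tree(tree(arrow(tree(char), S2))) ≐ B,  string ≐ string.
Bind B := tree(tree(arrow(tree(char), S2))); no other remaining equation mentions B. Substituting into the earlier binding gives T3 := arrow(arrow(tree(char), S2), tree(tree(tree(arrow(tree(char), S2))))).
Delete trivial equation string ≐ string.
Delete trivial equation arrow(char, string) ≐ arrow(char, string).
Decompose arrow/2: arrow(S2, int) ≐ arrow(char, int),  arrow(int, int) ≐ arrow(int, int).
Decompose arrow/2: S2 ≐ char,  int ≐ int.
Bind S2 := char; no other remaining equation mentions S2. Substituting into the earlier bindings gives T3 := arrow(arrow(tree(char), char), tree(tree(tree(arrow(tree(char), char))))), E := arrow(tree(char), char), B := tree(tree(arrow(tree(char), char))).
Delete trivial equation int ≐ int.
Delete trivial equation arrow(int, int) ≐ arrow(int, int).
No equations remain and no clash or occurs-check failure arose, so a unifier exists.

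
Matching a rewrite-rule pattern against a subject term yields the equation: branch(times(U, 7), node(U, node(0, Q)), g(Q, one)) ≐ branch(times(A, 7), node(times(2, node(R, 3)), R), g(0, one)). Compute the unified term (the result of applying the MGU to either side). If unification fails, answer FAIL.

Decompose branch/3: times(U, 7) ≐ times(A, 7),  node(U, node(0, Q)) ≐ node(times(2, node(R, 3)), R),  g(Q, one) ≐ g(0, one).
Decompose times/2: U ≐ A,  7 ≐ 7.
Bind U := A; substituting into the one remaining equation that mentions U gives: node(A, node(0, Q)) ≐ node(times(2, node(R, 3)), R).
Delete trivial equation 7 ≐ 7.
Decompose node/2: A ≐ times(2, node(R, 3)),  node(0, Q) ≐ R.
Bind A := times(2, node(R, 3)); no other remaining equation mentions A. Substituting into the earlier binding gives U := times(2, node(R, 3)).
Bind R := node(0, Q); no other remaining equation mentions R. Substituting into the earlier bindings gives U := times(2, node(node(0, Q), 3)), A := times(2, node(node(0, Q), 3)).
Decompose g/2: Q ≐ 0,  one ≐ one.
Bind Q := 0; no other remaining equation mentions Q. Substituting into the earlier bindings gives U := times(2, node(node(0, 0), 3)), A := times(2, node(node(0, 0), 3)), R := node(0, 0).
Delete trivial equation one ≐ one.
Applying the MGU to either side gives branch(times(times(2, node(node(0, 0), 3)), 7), node(times(2, node(node(0, 0), 3)), node(0, 0)), g(0, one)).

branch(times(times(2, node(node(0, 0), 3)), 7), node(times(2, node(node(0, 0), 3)), node(0, 0)), g(0, one))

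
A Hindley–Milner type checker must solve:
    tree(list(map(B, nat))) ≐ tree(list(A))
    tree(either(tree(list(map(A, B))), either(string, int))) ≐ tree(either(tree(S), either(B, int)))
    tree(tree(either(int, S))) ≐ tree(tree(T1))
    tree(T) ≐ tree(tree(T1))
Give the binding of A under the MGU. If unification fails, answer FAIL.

Decompose tree/1: list(map(B, nat)) ≐ list(A).
Decompose list/1: map(B, nat) ≐ A.
Bind A := map(B, nat); substituting into the one remaining equation that mentions A gives: tree(either(tree(list(map(map(B, nat), B))), either(string, int))) ≐ tree(either(tree(S), either(B, int))).
Decompose tree/1: either(tree(list(map(map(B, nat), B))), either(string, int)) ≐ either(tree(S), either(B, int)).
Decompose either/2: tree(list(map(map(B, nat), B))) ≐ tree(S),  either(string, int) ≐ either(B, int).
Decompose tree/1: list(map(map(B, nat), B)) ≐ S.
Bind S := list(map(map(B, nat), B)); substituting into the one remaining equation that mentions S gives: tree(tree(either(int, list(map(map(B, nat), B))))) ≐ tree(tree(T1)).
Decompose either/2: string ≐ B,  int ≐ int.
Bind B := string; substituting into the one remaining equation that mentions B gives: tree(tree(either(int, list(map(map(string, nat), string))))) ≐ tree(tree(T1)). Substituting into the earlier bindings gives A := map(string, nat), S := list(map(map(string, nat), string)).
Delete trivial equation int ≐ int.
Decompose tree/1: tree(either(int, list(map(map(string, nat), string)))) ≐ tree(T1).
Decompose tree/1: either(int, list(map(map(string, nat), string))) ≐ T1.
Bind T1 := either(int, list(map(map(string, nat), string))); substituting into the remaining equation gives: tree(T) ≐ tree(tree(either(int, list(map(map(string, nat), string))))).
Decompose tree/1: T ≐ tree(either(int, list(map(map(string, nat), string)))).
Bind T := tree(either(int, list(map(map(string, nat), string)))).
MGU = { A := map(string, nat), S := list(map(map(string, nat), string)), B := string, T1 := either(int, list(map(map(string, nat), string))), T := tree(either(int, list(map(map(string, nat), string)))) }, so A := map(string, nat).

map(string, nat)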